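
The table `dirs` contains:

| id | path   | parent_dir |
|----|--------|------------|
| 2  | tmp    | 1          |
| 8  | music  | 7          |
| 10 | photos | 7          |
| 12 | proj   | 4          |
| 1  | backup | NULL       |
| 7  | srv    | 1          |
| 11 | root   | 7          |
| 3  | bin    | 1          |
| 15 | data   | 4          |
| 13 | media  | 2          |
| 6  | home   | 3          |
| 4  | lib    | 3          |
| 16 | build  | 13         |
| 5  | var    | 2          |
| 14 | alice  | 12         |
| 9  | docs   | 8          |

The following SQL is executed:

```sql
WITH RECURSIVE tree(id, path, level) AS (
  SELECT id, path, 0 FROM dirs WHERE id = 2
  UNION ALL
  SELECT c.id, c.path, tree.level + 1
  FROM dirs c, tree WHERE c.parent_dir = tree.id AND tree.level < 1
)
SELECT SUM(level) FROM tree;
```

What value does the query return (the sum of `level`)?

Base: id=2 (tmp) at level 0.
Iteration 1: rows with parent_dir in {2} -> var (id 5, level 1), media (id 13, level 1).
Iteration 2: level < 1 fails for all current rows; recursion stops.
SUM(level) = 0 + 1 + 1 = 2.

2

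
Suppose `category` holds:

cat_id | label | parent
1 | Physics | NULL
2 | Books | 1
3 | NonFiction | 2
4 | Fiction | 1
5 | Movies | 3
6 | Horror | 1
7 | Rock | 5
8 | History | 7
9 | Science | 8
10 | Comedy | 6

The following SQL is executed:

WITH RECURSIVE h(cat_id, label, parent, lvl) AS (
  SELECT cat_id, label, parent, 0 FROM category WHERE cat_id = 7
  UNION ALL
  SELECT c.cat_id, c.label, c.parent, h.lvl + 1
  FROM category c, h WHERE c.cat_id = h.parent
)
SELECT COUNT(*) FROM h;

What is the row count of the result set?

Base: cat_id=7 (Rock), parent=5, lvl 0.
Iteration 1: join on cat_id=5 -> Movies (id 5, parent=3, lvl 1).
Iteration 2: join on cat_id=3 -> NonFiction (id 3, parent=2, lvl 2).
Iteration 3: join on cat_id=2 -> Books (id 2, parent=1, lvl 3).
Iteration 4: join on cat_id=1 -> Physics (id 1, parent=NULL, lvl 4).
Iteration 5: parent is NULL; no match; recursion stops.
Total rows emitted: 5.

5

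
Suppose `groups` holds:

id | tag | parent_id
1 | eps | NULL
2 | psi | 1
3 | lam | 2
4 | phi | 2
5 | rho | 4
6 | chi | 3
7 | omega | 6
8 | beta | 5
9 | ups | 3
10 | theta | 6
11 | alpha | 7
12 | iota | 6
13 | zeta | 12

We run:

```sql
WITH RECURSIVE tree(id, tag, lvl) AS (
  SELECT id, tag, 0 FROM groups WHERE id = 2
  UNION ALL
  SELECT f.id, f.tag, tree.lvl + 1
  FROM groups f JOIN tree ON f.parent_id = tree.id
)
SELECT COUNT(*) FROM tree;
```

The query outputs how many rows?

Base: id=2 (psi) at lvl 0.
Iteration 1: rows with parent_id in {2} -> lam (id 3, lvl 1), phi (id 4, lvl 1).
Iteration 2: rows with parent_id in {3,4} -> rho (id 5, lvl 2), chi (id 6, lvl 2), ups (id 9, lvl 2).
Iteration 3: rows with parent_id in {5,6,9} -> omega (id 7, lvl 3), beta (id 8, lvl 3), theta (id 10, lvl 3), iota (id 12, lvl 3).
Iteration 4: rows with parent_id in {7,8,10,12} -> alpha (id 11, lvl 4), zeta (id 13, lvl 4).
Iteration 5: no rows with parent_id in {11,13}; recursion stops.
Total rows emitted: 12.

12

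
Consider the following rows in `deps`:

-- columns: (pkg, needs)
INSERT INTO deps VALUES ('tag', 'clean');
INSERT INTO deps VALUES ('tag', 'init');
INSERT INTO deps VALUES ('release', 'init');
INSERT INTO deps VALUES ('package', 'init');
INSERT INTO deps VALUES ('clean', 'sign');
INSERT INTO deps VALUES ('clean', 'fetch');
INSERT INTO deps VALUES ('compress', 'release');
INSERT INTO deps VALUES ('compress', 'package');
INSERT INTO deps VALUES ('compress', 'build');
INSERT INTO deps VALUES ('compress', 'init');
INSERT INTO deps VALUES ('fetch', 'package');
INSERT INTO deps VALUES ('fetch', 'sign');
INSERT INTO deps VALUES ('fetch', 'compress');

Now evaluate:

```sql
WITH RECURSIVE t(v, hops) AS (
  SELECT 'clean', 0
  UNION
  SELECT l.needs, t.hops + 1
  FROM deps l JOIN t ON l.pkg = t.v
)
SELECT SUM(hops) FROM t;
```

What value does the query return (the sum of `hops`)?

Base: (clean, hops=0).
Iteration 1: edges from {clean} -> (fetch, hops=1), (sign, hops=1).
Iteration 2: edges from {fetch,sign} -> (compress, hops=2), (package, hops=2), (sign, hops=2).
Iteration 3: edges from {compress,package,sign} -> (build, hops=3), (init, hops=3), (package, hops=3), (release, hops=3). [UNION drops 1 duplicate row(s)]
Iteration 4: edges from {build,init,package,release} -> (init, hops=4). [UNION drops 1 duplicate row(s)]
Iteration 5: no outgoing edges from {init}; recursion stops.
SUM(hops) = 0 + 1 + 1 + 2 + 2 + 2 + 3 + 3 + 3 + 3 + 4 = 24.

24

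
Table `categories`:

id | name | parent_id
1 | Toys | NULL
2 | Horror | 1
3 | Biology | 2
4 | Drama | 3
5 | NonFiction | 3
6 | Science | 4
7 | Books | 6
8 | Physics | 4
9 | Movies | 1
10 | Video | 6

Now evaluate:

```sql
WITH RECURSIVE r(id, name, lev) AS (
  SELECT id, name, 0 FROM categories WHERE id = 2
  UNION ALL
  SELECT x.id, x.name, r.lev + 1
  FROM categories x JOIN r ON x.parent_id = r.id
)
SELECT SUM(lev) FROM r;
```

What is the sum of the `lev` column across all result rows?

Base: id=2 (Horror) at lev 0.
Iteration 1: rows with parent_id in {2} -> Biology (id 3, lev 1).
Iteration 2: rows with parent_id in {3} -> Drama (id 4, lev 2), NonFiction (id 5, lev 2).
Iteration 3: rows with parent_id in {4,5} -> Science (id 6, lev 3), Physics (id 8, lev 3).
Iteration 4: rows with parent_id in {6,8} -> Books (id 7, lev 4), Video (id 10, lev 4).
Iteration 5: no rows with parent_id in {7,10}; recursion stops.
SUM(lev) = 0 + 1 + 2 + 2 + 3 + 3 + 4 + 4 = 19.

19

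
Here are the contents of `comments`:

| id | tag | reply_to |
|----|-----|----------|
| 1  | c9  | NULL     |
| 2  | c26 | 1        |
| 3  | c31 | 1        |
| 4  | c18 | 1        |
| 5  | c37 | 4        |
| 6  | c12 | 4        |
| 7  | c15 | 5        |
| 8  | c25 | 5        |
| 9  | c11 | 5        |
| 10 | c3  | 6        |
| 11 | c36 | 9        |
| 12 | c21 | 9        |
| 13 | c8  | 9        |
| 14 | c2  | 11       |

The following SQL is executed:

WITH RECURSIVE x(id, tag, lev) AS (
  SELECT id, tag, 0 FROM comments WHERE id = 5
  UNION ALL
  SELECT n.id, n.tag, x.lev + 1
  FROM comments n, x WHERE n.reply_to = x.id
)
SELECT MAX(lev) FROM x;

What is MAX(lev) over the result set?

3

Base: id=5 (c37) at lev 0.
Iteration 1: rows with reply_to in {5} -> c15 (id 7, lev 1), c25 (id 8, lev 1), c11 (id 9, lev 1).
Iteration 2: rows with reply_to in {7,8,9} -> c36 (id 11, lev 2), c21 (id 12, lev 2), c8 (id 13, lev 2).
Iteration 3: rows with reply_to in {11,12,13} -> c2 (id 14, lev 3).
Iteration 4: no rows with reply_to in {14}; recursion stops.
lev values: 0, 1, 1, 1, 2, 2, 2, 3; the maximum is 3.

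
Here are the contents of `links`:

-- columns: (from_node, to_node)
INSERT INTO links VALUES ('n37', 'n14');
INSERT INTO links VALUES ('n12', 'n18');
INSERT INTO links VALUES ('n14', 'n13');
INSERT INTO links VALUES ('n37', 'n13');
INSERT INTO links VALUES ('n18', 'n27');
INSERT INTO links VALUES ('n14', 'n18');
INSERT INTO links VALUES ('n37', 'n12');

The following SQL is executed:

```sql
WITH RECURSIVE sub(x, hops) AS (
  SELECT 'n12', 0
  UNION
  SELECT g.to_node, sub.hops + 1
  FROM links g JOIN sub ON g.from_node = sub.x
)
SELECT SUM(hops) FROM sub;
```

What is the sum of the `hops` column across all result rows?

3

Base: (n12, hops=0).
Iteration 1: edges from {n12} -> (n18, hops=1).
Iteration 2: edges from {n18} -> (n27, hops=2).
Iteration 3: no outgoing edges from {n27}; recursion stops.
SUM(hops) = 0 + 1 + 2 = 3.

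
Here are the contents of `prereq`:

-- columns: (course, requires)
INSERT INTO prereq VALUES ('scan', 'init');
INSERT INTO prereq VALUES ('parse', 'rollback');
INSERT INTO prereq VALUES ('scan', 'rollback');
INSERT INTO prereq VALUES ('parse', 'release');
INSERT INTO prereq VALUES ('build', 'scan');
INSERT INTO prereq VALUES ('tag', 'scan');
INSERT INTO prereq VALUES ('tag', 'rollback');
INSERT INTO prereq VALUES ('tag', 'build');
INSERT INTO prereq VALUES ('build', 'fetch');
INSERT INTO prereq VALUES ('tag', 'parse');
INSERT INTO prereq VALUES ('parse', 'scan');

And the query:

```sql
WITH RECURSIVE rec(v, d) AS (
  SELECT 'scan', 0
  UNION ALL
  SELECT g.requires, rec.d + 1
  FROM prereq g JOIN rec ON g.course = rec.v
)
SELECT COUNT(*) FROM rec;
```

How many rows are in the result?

3

Base: (scan, d=0).
Iteration 1: edges from {scan} -> (init, d=1), (rollback, d=1).
Iteration 2: no outgoing edges from {init,rollback}; recursion stops.
Total rows emitted: 3.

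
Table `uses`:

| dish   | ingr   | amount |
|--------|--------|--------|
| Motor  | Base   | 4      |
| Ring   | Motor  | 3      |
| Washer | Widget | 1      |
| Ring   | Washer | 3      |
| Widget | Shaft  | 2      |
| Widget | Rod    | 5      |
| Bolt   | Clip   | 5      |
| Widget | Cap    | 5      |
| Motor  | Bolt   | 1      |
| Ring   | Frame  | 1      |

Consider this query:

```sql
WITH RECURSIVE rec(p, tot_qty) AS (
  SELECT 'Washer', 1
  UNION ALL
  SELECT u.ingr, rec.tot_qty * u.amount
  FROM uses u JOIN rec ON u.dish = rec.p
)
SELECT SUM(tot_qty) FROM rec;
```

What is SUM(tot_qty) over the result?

Base: (Washer, tot_qty=1).
Iteration 1: components of {Washer} -> Widget = 1*1 = 1.
Iteration 2: components of {Widget} -> Cap = 1*5 = 5, Rod = 1*5 = 5, Shaft = 1*2 = 2.
Iteration 3: no further components; recursion stops.
SUM(tot_qty) = 1 + 1 + 5 + 5 + 2 = 14.

14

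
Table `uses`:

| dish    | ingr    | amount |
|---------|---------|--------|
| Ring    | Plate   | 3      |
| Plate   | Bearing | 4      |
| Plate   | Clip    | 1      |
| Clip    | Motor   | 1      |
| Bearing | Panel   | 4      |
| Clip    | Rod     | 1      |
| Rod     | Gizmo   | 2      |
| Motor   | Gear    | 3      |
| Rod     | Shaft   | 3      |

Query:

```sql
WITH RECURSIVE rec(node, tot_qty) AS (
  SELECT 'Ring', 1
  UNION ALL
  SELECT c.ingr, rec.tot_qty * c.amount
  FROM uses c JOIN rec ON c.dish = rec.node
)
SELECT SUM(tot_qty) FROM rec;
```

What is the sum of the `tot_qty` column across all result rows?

Base: (Ring, tot_qty=1).
Iteration 1: components of {Ring} -> Plate = 1*3 = 3.
Iteration 2: components of {Plate} -> Bearing = 3*4 = 12, Clip = 3*1 = 3.
Iteration 3: components of {Bearing,Clip} -> Motor = 3*1 = 3, Panel = 12*4 = 48, Rod = 3*1 = 3.
Iteration 4: components of {Motor,Panel,Rod} -> Gear = 3*3 = 9, Gizmo = 3*2 = 6, Shaft = 3*3 = 9.
Iteration 5: no further components; recursion stops.
SUM(tot_qty) = 1 + 3 + 12 + 3 + 48 + 3 + 3 + 9 + 6 + 9 = 97.

97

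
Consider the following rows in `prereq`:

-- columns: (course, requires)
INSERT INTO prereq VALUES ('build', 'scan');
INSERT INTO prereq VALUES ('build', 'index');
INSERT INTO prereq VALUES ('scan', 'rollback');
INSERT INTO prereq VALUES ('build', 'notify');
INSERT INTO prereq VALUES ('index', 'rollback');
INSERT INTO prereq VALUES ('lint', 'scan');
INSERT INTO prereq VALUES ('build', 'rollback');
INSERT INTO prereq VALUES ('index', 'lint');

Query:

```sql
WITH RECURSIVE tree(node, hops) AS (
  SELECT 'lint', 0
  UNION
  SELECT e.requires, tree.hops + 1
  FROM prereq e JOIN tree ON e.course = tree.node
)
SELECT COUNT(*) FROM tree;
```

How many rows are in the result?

Base: (lint, hops=0).
Iteration 1: edges from {lint} -> (scan, hops=1).
Iteration 2: edges from {scan} -> (rollback, hops=2).
Iteration 3: no outgoing edges from {rollback}; recursion stops.
Total rows emitted: 3.

3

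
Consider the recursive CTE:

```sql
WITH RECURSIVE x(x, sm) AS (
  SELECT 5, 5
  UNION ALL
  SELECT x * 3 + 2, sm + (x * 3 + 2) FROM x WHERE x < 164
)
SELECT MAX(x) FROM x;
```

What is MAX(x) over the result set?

485

Base: x=5, sm=5.
Iteration 1: 5 < 164 holds -> x = 5 * 3 + 2 = 17, sm = 5 + 17 = 22.
Iteration 2: 17 < 164 holds -> x = 17 * 3 + 2 = 53, sm = 22 + 53 = 75.
Iteration 3: 53 < 164 holds -> x = 53 * 3 + 2 = 161, sm = 75 + 161 = 236.
Iteration 4: 161 < 164 holds -> x = 161 * 3 + 2 = 485, sm = 236 + 485 = 721.
Iteration 5: 485 < 164 fails; recursion stops.
x values: 5, 17, 53, 161, 485; the maximum is 485.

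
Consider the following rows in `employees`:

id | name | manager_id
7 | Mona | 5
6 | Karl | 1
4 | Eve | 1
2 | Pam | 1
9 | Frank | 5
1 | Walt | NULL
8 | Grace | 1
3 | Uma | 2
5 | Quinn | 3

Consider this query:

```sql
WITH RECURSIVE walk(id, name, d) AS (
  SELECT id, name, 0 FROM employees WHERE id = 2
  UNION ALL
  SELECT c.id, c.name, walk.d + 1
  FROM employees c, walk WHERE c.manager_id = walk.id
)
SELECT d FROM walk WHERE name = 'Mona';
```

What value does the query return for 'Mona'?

3

Base: id=2 (Pam) at d 0.
Iteration 1: rows with manager_id in {2} -> Uma (id 3, d 1).
Iteration 2: rows with manager_id in {3} -> Quinn (id 5, d 2).
Iteration 3: rows with manager_id in {5} -> Mona (id 7, d 3), Frank (id 9, d 3).
Iteration 4: no rows with manager_id in {7,9}; recursion stops.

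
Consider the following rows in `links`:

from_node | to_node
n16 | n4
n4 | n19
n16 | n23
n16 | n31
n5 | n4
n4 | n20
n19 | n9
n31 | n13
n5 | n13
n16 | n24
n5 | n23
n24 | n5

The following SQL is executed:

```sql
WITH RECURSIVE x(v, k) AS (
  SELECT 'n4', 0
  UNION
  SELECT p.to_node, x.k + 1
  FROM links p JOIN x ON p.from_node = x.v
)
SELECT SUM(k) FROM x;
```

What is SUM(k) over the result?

4

Base: (n4, k=0).
Iteration 1: edges from {n4} -> (n19, k=1), (n20, k=1).
Iteration 2: edges from {n19,n20} -> (n9, k=2).
Iteration 3: no outgoing edges from {n9}; recursion stops.
SUM(k) = 0 + 1 + 1 + 2 = 4.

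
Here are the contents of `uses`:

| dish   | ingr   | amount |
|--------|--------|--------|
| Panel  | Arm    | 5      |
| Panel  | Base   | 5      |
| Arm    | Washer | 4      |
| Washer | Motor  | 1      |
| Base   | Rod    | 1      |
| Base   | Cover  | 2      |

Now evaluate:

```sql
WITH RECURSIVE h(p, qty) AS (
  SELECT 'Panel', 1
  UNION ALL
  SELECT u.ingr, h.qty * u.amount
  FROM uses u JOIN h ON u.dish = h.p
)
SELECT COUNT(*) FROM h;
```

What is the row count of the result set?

Base: (Panel, qty=1).
Iteration 1: components of {Panel} -> Arm = 1*5 = 5, Base = 1*5 = 5.
Iteration 2: components of {Arm,Base} -> Cover = 5*2 = 10, Rod = 5*1 = 5, Washer = 5*4 = 20.
Iteration 3: components of {Cover,Rod,Washer} -> Motor = 20*1 = 20.
Iteration 4: no further components; recursion stops.
Total rows emitted: 7.

7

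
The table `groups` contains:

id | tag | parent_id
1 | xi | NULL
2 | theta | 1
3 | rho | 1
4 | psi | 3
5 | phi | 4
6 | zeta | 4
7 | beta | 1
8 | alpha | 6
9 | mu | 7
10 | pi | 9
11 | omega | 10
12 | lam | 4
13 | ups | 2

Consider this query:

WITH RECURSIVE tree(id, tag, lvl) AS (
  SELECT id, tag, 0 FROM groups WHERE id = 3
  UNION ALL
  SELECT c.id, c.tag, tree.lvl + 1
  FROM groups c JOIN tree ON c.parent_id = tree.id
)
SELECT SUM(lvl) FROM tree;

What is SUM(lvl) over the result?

Base: id=3 (rho) at lvl 0.
Iteration 1: rows with parent_id in {3} -> psi (id 4, lvl 1).
Iteration 2: rows with parent_id in {4} -> phi (id 5, lvl 2), zeta (id 6, lvl 2), lam (id 12, lvl 2).
Iteration 3: rows with parent_id in {5,6,12} -> alpha (id 8, lvl 3).
Iteration 4: no rows with parent_id in {8}; recursion stops.
SUM(lvl) = 0 + 1 + 2 + 2 + 2 + 3 = 10.

10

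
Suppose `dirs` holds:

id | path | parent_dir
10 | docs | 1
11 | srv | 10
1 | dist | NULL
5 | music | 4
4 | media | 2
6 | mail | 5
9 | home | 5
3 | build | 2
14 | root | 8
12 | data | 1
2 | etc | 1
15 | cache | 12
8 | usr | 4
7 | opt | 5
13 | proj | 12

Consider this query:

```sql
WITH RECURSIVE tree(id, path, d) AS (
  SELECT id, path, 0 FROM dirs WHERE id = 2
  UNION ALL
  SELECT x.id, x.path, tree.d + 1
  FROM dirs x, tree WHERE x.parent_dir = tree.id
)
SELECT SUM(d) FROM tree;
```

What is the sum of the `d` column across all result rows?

18

Base: id=2 (etc) at d 0.
Iteration 1: rows with parent_dir in {2} -> build (id 3, d 1), media (id 4, d 1).
Iteration 2: rows with parent_dir in {3,4} -> music (id 5, d 2), usr (id 8, d 2).
Iteration 3: rows with parent_dir in {5,8} -> mail (id 6, d 3), opt (id 7, d 3), home (id 9, d 3), root (id 14, d 3).
Iteration 4: no rows with parent_dir in {6,7,9,14}; recursion stops.
SUM(d) = 0 + 1 + 1 + 2 + 2 + 3 + 3 + 3 + 3 = 18.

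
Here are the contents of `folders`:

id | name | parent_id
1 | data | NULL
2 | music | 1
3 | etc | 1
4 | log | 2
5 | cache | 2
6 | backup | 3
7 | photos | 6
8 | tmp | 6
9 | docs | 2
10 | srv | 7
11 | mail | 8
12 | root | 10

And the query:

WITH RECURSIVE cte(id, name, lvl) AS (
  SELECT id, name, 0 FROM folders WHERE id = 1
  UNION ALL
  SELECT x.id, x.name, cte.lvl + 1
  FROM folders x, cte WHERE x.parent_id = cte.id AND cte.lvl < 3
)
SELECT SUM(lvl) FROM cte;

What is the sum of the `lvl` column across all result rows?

Base: id=1 (data) at lvl 0.
Iteration 1: rows with parent_id in {1} -> music (id 2, lvl 1), etc (id 3, lvl 1).
Iteration 2: rows with parent_id in {2,3} -> log (id 4, lvl 2), cache (id 5, lvl 2), backup (id 6, lvl 2), docs (id 9, lvl 2).
Iteration 3: rows with parent_id in {4,5,6,9} -> photos (id 7, lvl 3), tmp (id 8, lvl 3).
Iteration 4: lvl < 3 fails for all current rows; recursion stops.
SUM(lvl) = 0 + 1 + 1 + 2 + 2 + 2 + 2 + 3 + 3 = 16.

16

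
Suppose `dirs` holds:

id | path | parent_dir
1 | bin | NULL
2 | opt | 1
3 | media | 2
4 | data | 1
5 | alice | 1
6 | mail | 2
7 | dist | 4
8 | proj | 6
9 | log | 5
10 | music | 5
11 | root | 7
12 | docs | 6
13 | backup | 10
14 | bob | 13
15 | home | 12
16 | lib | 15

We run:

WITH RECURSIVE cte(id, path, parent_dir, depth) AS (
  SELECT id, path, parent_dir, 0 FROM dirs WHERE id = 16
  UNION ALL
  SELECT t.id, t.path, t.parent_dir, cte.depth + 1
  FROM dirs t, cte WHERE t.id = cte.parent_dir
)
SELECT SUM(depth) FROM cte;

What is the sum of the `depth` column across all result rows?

Base: id=16 (lib), parent_dir=15, depth 0.
Iteration 1: join on id=15 -> home (id 15, parent_dir=12, depth 1).
Iteration 2: join on id=12 -> docs (id 12, parent_dir=6, depth 2).
Iteration 3: join on id=6 -> mail (id 6, parent_dir=2, depth 3).
Iteration 4: join on id=2 -> opt (id 2, parent_dir=1, depth 4).
Iteration 5: join on id=1 -> bin (id 1, parent_dir=NULL, depth 5).
Iteration 6: parent_dir is NULL; no match; recursion stops.
SUM(depth) = 0 + 1 + 2 + 3 + 4 + 5 = 15.

15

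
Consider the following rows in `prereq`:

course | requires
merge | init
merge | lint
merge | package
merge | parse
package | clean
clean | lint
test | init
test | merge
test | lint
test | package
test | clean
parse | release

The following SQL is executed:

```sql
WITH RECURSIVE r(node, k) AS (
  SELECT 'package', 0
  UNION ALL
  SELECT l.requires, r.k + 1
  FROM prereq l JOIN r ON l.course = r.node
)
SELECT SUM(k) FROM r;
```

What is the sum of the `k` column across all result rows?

Base: (package, k=0).
Iteration 1: edges from {package} -> (clean, k=1).
Iteration 2: edges from {clean} -> (lint, k=2).
Iteration 3: no outgoing edges from {lint}; recursion stops.
SUM(k) = 0 + 1 + 2 = 3.

3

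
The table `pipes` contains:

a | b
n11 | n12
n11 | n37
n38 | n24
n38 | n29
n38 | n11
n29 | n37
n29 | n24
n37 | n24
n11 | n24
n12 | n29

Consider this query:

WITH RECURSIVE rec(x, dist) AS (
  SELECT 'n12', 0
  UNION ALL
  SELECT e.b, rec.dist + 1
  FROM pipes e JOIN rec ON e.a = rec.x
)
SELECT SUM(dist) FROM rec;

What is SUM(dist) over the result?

Base: (n12, dist=0).
Iteration 1: edges from {n12} -> (n29, dist=1).
Iteration 2: edges from {n29} -> (n24, dist=2), (n37, dist=2).
Iteration 3: edges from {n24,n37} -> (n24, dist=3).
Iteration 4: no outgoing edges from {n24}; recursion stops.
SUM(dist) = 0 + 1 + 2 + 2 + 3 = 8.

8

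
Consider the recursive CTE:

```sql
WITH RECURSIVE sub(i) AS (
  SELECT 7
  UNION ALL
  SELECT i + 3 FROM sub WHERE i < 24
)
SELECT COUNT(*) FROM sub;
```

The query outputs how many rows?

7

Base: i=7.
Iteration 1: 7 < 24 holds -> i = 7 + 3 = 10.
Iteration 2: 10 < 24 holds -> i = 10 + 3 = 13.
Iteration 3: 13 < 24 holds -> i = 13 + 3 = 16.
Iteration 4: 16 < 24 holds -> i = 16 + 3 = 19.
Iteration 5: 19 < 24 holds -> i = 19 + 3 = 22.
Iteration 6: 22 < 24 holds -> i = 22 + 3 = 25.
Iteration 7: 25 < 24 fails; recursion stops.
Total rows emitted: 7.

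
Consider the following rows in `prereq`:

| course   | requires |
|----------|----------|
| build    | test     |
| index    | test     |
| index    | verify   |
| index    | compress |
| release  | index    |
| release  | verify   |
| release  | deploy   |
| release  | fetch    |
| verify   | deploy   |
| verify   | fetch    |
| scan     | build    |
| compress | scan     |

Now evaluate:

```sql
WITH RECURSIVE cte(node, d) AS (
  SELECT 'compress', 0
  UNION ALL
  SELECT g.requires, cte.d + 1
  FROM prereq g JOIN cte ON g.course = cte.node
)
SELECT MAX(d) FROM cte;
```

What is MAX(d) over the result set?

3

Base: (compress, d=0).
Iteration 1: edges from {compress} -> (scan, d=1).
Iteration 2: edges from {scan} -> (build, d=2).
Iteration 3: edges from {build} -> (test, d=3).
Iteration 4: no outgoing edges from {test}; recursion stops.
d values: 0, 1, 2, 3; the maximum is 3.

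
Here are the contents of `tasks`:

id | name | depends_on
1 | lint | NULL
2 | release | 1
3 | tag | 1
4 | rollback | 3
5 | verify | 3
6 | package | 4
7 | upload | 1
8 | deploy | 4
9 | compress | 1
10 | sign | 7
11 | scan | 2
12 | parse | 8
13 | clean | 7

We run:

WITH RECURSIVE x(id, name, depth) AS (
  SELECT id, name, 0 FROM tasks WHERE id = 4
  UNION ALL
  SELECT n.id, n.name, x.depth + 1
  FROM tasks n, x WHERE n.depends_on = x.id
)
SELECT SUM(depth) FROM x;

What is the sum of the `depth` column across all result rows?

4

Base: id=4 (rollback) at depth 0.
Iteration 1: rows with depends_on in {4} -> package (id 6, depth 1), deploy (id 8, depth 1).
Iteration 2: rows with depends_on in {6,8} -> parse (id 12, depth 2).
Iteration 3: no rows with depends_on in {12}; recursion stops.
SUM(depth) = 0 + 1 + 1 + 2 = 4.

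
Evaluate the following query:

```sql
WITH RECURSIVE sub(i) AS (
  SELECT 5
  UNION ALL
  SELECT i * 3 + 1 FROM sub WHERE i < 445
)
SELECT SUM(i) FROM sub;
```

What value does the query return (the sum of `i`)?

Base: i=5.
Iteration 1: 5 < 445 holds -> i = 5 * 3 + 1 = 16.
Iteration 2: 16 < 445 holds -> i = 16 * 3 + 1 = 49.
Iteration 3: 49 < 445 holds -> i = 49 * 3 + 1 = 148.
Iteration 4: 148 < 445 holds -> i = 148 * 3 + 1 = 445.
Iteration 5: 445 < 445 fails; recursion stops.
SUM(i) = 5 + 16 + 49 + 148 + 445 = 663.

663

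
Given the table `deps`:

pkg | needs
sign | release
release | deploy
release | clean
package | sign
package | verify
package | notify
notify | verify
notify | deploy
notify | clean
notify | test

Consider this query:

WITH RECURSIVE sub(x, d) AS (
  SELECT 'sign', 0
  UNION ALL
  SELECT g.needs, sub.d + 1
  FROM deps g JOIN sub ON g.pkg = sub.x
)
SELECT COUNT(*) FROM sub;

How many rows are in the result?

4

Base: (sign, d=0).
Iteration 1: edges from {sign} -> (release, d=1).
Iteration 2: edges from {release} -> (clean, d=2), (deploy, d=2).
Iteration 3: no outgoing edges from {clean,deploy}; recursion stops.
Total rows emitted: 4.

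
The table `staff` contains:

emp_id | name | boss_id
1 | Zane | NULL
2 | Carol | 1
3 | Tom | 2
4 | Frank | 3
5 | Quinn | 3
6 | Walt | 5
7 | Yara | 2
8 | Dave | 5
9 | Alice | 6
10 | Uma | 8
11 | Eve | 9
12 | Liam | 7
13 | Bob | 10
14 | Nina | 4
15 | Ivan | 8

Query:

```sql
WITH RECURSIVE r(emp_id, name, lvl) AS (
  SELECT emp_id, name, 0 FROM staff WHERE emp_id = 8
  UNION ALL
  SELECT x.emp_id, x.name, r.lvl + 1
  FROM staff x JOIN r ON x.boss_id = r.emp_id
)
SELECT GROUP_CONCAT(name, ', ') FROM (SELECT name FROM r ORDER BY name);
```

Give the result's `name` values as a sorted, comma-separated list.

Bob, Dave, Ivan, Uma

Base: emp_id=8 (Dave) at lvl 0.
Iteration 1: rows with boss_id in {8} -> Uma (id 10, lvl 1), Ivan (id 15, lvl 1).
Iteration 2: rows with boss_id in {10,15} -> Bob (id 13, lvl 2).
Iteration 3: no rows with boss_id in {13}; recursion stops.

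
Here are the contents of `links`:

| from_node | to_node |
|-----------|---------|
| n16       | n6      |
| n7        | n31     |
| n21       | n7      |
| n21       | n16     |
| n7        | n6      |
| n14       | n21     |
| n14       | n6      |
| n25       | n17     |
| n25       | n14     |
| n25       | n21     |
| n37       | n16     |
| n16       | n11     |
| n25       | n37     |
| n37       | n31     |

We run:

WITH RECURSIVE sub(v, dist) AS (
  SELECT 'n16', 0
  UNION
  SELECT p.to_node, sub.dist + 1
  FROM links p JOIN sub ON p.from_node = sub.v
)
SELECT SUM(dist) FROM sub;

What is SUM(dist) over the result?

Base: (n16, dist=0).
Iteration 1: edges from {n16} -> (n11, dist=1), (n6, dist=1).
Iteration 2: no outgoing edges from {n11,n6}; recursion stops.
SUM(dist) = 0 + 1 + 1 = 2.

2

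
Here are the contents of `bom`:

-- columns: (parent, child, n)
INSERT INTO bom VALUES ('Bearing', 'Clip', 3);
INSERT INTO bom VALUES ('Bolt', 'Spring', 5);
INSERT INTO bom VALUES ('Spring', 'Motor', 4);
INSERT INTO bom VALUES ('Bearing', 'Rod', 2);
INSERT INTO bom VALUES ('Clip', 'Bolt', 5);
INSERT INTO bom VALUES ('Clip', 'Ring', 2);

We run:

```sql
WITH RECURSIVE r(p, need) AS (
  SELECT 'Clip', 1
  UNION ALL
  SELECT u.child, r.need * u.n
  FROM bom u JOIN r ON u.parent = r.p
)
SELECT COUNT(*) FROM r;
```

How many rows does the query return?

Base: (Clip, need=1).
Iteration 1: components of {Clip} -> Bolt = 1*5 = 5, Ring = 1*2 = 2.
Iteration 2: components of {Bolt,Ring} -> Spring = 5*5 = 25.
Iteration 3: components of {Spring} -> Motor = 25*4 = 100.
Iteration 4: no further components; recursion stops.
Total rows emitted: 5.

5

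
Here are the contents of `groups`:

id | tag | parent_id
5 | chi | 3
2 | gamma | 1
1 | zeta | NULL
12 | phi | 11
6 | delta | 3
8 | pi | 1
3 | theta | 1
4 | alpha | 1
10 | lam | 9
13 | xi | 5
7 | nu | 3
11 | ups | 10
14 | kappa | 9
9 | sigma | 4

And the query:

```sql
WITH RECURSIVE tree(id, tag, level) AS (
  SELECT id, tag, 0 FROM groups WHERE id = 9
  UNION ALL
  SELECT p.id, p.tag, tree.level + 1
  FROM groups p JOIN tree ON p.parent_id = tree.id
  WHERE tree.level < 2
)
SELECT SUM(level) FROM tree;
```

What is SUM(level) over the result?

4

Base: id=9 (sigma) at level 0.
Iteration 1: rows with parent_id in {9} -> lam (id 10, level 1), kappa (id 14, level 1).
Iteration 2: rows with parent_id in {10,14} -> ups (id 11, level 2).
Iteration 3: level < 2 fails for all current rows; recursion stops.
SUM(level) = 0 + 1 + 1 + 2 = 4.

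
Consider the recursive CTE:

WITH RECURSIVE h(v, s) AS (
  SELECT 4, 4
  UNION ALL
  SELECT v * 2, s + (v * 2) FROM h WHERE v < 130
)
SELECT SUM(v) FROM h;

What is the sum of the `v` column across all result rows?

508

Base: v=4, s=4.
Iteration 1: 4 < 130 holds -> v = 4 * 2 = 8, s = 4 + 8 = 12.
Iteration 2: 8 < 130 holds -> v = 8 * 2 = 16, s = 12 + 16 = 28.
Iteration 3: 16 < 130 holds -> v = 16 * 2 = 32, s = 28 + 32 = 60.
Iteration 4: 32 < 130 holds -> v = 32 * 2 = 64, s = 60 + 64 = 124.
Iteration 5: 64 < 130 holds -> v = 64 * 2 = 128, s = 124 + 128 = 252.
Iteration 6: 128 < 130 holds -> v = 128 * 2 = 256, s = 252 + 256 = 508.
Iteration 7: 256 < 130 fails; recursion stops.
SUM(v) = 4 + 8 + 16 + 32 + 64 + 128 + 256 = 508.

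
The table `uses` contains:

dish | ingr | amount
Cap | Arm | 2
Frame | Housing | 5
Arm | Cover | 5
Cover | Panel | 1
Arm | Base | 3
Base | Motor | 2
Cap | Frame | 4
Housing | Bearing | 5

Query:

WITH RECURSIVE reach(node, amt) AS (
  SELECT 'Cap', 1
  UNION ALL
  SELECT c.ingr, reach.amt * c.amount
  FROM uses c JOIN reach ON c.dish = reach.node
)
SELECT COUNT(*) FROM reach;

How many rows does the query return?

9

Base: (Cap, amt=1).
Iteration 1: components of {Cap} -> Arm = 1*2 = 2, Frame = 1*4 = 4.
Iteration 2: components of {Arm,Frame} -> Base = 2*3 = 6, Cover = 2*5 = 10, Housing = 4*5 = 20.
Iteration 3: components of {Base,Cover,Housing} -> Bearing = 20*5 = 100, Motor = 6*2 = 12, Panel = 10*1 = 10.
Iteration 4: no further components; recursion stops.
Total rows emitted: 9.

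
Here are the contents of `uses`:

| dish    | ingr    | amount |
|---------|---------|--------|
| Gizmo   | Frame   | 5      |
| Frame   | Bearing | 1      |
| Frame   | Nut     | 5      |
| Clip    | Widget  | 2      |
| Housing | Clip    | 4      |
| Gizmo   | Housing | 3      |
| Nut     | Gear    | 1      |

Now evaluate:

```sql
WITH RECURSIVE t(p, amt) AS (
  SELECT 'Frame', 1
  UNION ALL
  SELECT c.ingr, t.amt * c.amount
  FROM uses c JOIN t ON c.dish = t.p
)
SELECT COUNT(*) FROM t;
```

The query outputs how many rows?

Base: (Frame, amt=1).
Iteration 1: components of {Frame} -> Bearing = 1*1 = 1, Nut = 1*5 = 5.
Iteration 2: components of {Bearing,Nut} -> Gear = 5*1 = 5.
Iteration 3: no further components; recursion stops.
Total rows emitted: 4.

4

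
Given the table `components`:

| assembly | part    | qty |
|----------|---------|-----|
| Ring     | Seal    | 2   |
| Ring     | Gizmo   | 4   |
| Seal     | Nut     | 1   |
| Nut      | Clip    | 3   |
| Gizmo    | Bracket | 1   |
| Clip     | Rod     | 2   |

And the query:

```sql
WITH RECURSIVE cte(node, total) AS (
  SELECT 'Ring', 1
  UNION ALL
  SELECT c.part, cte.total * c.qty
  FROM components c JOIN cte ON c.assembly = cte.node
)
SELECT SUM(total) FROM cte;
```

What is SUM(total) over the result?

Base: (Ring, total=1).
Iteration 1: components of {Ring} -> Gizmo = 1*4 = 4, Seal = 1*2 = 2.
Iteration 2: components of {Gizmo,Seal} -> Bracket = 4*1 = 4, Nut = 2*1 = 2.
Iteration 3: components of {Bracket,Nut} -> Clip = 2*3 = 6.
Iteration 4: components of {Clip} -> Rod = 6*2 = 12.
Iteration 5: no further components; recursion stops.
SUM(total) = 1 + 2 + 4 + 2 + 4 + 6 + 12 = 31.

31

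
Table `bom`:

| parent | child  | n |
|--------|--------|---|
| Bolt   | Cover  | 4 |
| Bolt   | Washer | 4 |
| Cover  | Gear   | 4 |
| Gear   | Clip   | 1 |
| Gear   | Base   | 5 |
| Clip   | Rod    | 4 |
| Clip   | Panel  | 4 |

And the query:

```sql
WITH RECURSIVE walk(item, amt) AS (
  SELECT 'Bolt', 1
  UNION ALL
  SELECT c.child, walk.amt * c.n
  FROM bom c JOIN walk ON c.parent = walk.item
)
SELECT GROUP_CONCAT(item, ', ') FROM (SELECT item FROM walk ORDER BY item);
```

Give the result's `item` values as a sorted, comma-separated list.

Base, Bolt, Clip, Cover, Gear, Panel, Rod, Washer

Base: (Bolt, amt=1).
Iteration 1: components of {Bolt} -> Cover = 1*4 = 4, Washer = 1*4 = 4.
Iteration 2: components of {Cover,Washer} -> Gear = 4*4 = 16.
Iteration 3: components of {Gear} -> Base = 16*5 = 80, Clip = 16*1 = 16.
Iteration 4: components of {Base,Clip} -> Panel = 16*4 = 64, Rod = 16*4 = 64.
Iteration 5: no further components; recursion stops.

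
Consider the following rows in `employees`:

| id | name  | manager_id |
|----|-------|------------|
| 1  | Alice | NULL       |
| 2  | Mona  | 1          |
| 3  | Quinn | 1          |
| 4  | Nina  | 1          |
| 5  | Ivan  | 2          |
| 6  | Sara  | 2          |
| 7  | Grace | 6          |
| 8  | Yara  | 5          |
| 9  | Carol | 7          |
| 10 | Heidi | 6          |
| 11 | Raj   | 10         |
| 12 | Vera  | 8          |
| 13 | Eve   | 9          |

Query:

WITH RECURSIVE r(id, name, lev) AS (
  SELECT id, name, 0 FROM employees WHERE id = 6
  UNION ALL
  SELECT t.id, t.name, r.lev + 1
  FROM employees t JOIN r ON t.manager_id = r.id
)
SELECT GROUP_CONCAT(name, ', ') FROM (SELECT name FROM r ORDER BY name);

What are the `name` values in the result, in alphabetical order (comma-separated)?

Base: id=6 (Sara) at lev 0.
Iteration 1: rows with manager_id in {6} -> Grace (id 7, lev 1), Heidi (id 10, lev 1).
Iteration 2: rows with manager_id in {7,10} -> Carol (id 9, lev 2), Raj (id 11, lev 2).
Iteration 3: rows with manager_id in {9,11} -> Eve (id 13, lev 3).
Iteration 4: no rows with manager_id in {13}; recursion stops.

Carol, Eve, Grace, Heidi, Raj, Sara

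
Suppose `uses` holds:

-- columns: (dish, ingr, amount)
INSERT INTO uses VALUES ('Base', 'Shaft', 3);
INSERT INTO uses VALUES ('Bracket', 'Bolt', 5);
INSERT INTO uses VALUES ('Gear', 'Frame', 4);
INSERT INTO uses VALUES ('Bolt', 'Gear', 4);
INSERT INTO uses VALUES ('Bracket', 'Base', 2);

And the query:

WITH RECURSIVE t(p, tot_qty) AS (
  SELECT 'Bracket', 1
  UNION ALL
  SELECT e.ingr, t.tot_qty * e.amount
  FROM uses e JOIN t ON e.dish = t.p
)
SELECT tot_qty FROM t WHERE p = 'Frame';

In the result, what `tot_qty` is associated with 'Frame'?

80

Base: (Bracket, tot_qty=1).
Iteration 1: components of {Bracket} -> Base = 1*2 = 2, Bolt = 1*5 = 5.
Iteration 2: components of {Base,Bolt} -> Gear = 5*4 = 20, Shaft = 2*3 = 6.
Iteration 3: components of {Gear,Shaft} -> Frame = 20*4 = 80.
Iteration 4: no further components; recursion stops.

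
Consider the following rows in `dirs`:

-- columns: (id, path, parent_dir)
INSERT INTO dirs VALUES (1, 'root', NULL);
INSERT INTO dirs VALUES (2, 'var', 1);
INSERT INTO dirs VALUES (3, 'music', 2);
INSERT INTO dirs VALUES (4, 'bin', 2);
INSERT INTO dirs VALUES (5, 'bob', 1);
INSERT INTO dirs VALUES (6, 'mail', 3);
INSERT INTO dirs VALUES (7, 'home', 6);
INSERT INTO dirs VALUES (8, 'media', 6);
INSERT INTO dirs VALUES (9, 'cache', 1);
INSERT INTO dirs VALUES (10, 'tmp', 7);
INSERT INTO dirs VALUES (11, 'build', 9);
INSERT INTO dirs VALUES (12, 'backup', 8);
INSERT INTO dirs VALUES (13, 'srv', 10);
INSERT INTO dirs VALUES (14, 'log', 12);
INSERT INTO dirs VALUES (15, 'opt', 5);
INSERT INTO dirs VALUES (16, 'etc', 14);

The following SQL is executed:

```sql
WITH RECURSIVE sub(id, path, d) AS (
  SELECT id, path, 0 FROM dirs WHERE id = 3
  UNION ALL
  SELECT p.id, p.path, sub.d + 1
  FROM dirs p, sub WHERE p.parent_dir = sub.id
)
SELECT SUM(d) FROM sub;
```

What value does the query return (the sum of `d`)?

Base: id=3 (music) at d 0.
Iteration 1: rows with parent_dir in {3} -> mail (id 6, d 1).
Iteration 2: rows with parent_dir in {6} -> home (id 7, d 2), media (id 8, d 2).
Iteration 3: rows with parent_dir in {7,8} -> tmp (id 10, d 3), backup (id 12, d 3).
Iteration 4: rows with parent_dir in {10,12} -> srv (id 13, d 4), log (id 14, d 4).
Iteration 5: rows with parent_dir in {13,14} -> etc (id 16, d 5).
Iteration 6: no rows with parent_dir in {16}; recursion stops.
SUM(d) = 0 + 1 + 2 + 2 + 3 + 3 + 4 + 4 + 5 = 24.

24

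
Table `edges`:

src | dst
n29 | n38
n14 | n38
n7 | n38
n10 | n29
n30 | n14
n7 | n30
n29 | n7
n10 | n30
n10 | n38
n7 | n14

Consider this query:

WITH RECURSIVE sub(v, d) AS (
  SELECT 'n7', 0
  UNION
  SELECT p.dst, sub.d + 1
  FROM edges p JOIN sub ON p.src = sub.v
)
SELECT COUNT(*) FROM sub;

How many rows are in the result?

7

Base: (n7, d=0).
Iteration 1: edges from {n7} -> (n14, d=1), (n30, d=1), (n38, d=1).
Iteration 2: edges from {n14,n30,n38} -> (n14, d=2), (n38, d=2).
Iteration 3: edges from {n14,n38} -> (n38, d=3).
Iteration 4: no outgoing edges from {n38}; recursion stops.
Total rows emitted: 7.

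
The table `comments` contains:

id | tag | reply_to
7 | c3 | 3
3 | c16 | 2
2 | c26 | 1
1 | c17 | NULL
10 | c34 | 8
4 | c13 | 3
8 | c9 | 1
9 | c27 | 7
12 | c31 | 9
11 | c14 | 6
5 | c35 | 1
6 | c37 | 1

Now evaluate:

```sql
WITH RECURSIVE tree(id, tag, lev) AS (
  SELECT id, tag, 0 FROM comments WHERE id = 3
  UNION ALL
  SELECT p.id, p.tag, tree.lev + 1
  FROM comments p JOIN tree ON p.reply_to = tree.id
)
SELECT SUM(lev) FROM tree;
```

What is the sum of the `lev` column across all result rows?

7

Base: id=3 (c16) at lev 0.
Iteration 1: rows with reply_to in {3} -> c13 (id 4, lev 1), c3 (id 7, lev 1).
Iteration 2: rows with reply_to in {4,7} -> c27 (id 9, lev 2).
Iteration 3: rows with reply_to in {9} -> c31 (id 12, lev 3).
Iteration 4: no rows with reply_to in {12}; recursion stops.
SUM(lev) = 0 + 1 + 1 + 2 + 3 = 7.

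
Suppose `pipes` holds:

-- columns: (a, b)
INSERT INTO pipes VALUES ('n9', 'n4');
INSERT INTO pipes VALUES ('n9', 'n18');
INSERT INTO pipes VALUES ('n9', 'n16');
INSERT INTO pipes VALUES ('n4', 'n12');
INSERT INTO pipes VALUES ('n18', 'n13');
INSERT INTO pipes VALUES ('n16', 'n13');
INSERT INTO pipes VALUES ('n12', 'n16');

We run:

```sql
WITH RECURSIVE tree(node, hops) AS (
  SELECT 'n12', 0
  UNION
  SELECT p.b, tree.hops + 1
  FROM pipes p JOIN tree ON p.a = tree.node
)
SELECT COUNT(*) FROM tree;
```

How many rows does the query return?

3

Base: (n12, hops=0).
Iteration 1: edges from {n12} -> (n16, hops=1).
Iteration 2: edges from {n16} -> (n13, hops=2).
Iteration 3: no outgoing edges from {n13}; recursion stops.
Total rows emitted: 3.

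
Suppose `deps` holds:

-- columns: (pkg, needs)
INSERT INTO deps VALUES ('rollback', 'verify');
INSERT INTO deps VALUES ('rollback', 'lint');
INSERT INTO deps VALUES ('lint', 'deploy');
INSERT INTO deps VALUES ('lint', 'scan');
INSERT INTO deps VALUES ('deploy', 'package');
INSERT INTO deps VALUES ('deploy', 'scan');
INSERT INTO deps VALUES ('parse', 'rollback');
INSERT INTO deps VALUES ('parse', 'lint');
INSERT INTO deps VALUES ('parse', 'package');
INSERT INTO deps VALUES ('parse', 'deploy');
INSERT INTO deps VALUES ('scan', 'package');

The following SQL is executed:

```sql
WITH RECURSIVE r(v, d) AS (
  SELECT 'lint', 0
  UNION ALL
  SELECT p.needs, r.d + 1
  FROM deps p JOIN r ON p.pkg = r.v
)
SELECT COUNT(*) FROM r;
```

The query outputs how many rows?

Base: (lint, d=0).
Iteration 1: edges from {lint} -> (deploy, d=1), (scan, d=1).
Iteration 2: edges from {deploy,scan} -> (package, d=2) x2, (scan, d=2). [UNION ALL keeps all 3 new rows, including repeats]
Iteration 3: edges from {package,scan} -> (package, d=3).
Iteration 4: no outgoing edges from {package}; recursion stops.
Total rows emitted: 7.

7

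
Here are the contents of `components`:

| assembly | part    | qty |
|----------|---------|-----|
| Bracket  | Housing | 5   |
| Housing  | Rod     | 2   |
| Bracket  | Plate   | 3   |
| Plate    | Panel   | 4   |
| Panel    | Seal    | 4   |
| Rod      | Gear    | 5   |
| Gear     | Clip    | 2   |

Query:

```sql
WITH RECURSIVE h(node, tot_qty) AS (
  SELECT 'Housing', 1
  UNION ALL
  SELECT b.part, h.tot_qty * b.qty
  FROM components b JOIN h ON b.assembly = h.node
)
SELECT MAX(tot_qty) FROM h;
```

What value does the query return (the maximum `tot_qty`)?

Base: (Housing, tot_qty=1).
Iteration 1: components of {Housing} -> Rod = 1*2 = 2.
Iteration 2: components of {Rod} -> Gear = 2*5 = 10.
Iteration 3: components of {Gear} -> Clip = 10*2 = 20.
Iteration 4: no further components; recursion stops.
tot_qty values: 1, 2, 10, 20; the maximum is 20.

20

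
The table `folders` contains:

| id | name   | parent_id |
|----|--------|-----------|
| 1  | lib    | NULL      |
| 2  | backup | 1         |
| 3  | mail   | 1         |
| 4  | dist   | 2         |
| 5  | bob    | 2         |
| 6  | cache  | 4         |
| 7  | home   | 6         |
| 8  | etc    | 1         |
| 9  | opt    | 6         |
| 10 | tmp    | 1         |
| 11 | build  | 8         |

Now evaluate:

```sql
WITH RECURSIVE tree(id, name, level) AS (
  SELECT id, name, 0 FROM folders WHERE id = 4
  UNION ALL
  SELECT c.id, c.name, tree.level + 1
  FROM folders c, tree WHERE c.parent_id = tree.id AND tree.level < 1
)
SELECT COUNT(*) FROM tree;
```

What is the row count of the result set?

2

Base: id=4 (dist) at level 0.
Iteration 1: rows with parent_id in {4} -> cache (id 6, level 1).
Iteration 2: level < 1 fails for all current rows; recursion stops.
Total rows emitted: 2.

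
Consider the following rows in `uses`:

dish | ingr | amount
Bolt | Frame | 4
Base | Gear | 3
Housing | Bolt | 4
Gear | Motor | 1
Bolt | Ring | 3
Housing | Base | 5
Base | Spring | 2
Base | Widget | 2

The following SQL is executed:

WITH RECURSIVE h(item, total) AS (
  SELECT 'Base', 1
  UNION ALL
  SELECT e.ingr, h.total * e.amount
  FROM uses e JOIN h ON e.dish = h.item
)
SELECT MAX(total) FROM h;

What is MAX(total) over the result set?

3

Base: (Base, total=1).
Iteration 1: components of {Base} -> Gear = 1*3 = 3, Spring = 1*2 = 2, Widget = 1*2 = 2.
Iteration 2: components of {Gear,Spring,Widget} -> Motor = 3*1 = 3.
Iteration 3: no further components; recursion stops.
total values: 1, 2, 2, 3, 3; the maximum is 3.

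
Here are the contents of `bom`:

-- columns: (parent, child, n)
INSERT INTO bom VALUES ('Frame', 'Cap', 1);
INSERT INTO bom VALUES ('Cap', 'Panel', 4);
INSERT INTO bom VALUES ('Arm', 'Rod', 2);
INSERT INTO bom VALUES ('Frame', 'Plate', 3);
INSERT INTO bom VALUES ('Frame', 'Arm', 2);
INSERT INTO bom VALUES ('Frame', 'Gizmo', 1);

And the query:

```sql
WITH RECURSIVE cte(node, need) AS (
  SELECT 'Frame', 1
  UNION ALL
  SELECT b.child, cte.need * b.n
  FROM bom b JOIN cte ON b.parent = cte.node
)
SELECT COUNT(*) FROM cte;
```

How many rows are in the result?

7

Base: (Frame, need=1).
Iteration 1: components of {Frame} -> Arm = 1*2 = 2, Cap = 1*1 = 1, Gizmo = 1*1 = 1, Plate = 1*3 = 3.
Iteration 2: components of {Arm,Cap,Gizmo,Plate} -> Panel = 1*4 = 4, Rod = 2*2 = 4.
Iteration 3: no further components; recursion stops.
Total rows emitted: 7.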